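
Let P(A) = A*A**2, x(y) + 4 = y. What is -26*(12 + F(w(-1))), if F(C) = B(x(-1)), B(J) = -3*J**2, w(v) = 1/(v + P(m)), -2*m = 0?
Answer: 1638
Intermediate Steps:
x(y) = -4 + y
m = 0 (m = -1/2*0 = 0)
P(A) = A**3
w(v) = 1/v (w(v) = 1/(v + 0**3) = 1/(v + 0) = 1/v)
F(C) = -75 (F(C) = -3*(-4 - 1)**2 = -3*(-5)**2 = -3*25 = -75)
-26*(12 + F(w(-1))) = -26*(12 - 75) = -26*(-63) = 1638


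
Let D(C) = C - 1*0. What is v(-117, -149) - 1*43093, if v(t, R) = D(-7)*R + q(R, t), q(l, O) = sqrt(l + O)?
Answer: -42050 + I*sqrt(266) ≈ -42050.0 + 16.31*I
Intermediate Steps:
q(l, O) = sqrt(O + l)
D(C) = C (D(C) = C + 0 = C)
v(t, R) = sqrt(R + t) - 7*R (v(t, R) = -7*R + sqrt(t + R) = -7*R + sqrt(R + t) = sqrt(R + t) - 7*R)
v(-117, -149) - 1*43093 = (sqrt(-149 - 117) - 7*(-149)) - 1*43093 = (sqrt(-266) + 1043) - 43093 = (I*sqrt(266) + 1043) - 43093 = (1043 + I*sqrt(266)) - 43093 = -42050 + I*sqrt(266)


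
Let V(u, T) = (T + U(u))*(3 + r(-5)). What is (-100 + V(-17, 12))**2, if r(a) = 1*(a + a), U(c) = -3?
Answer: 26569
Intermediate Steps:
r(a) = 2*a (r(a) = 1*(2*a) = 2*a)
V(u, T) = 21 - 7*T (V(u, T) = (T - 3)*(3 + 2*(-5)) = (-3 + T)*(3 - 10) = (-3 + T)*(-7) = 21 - 7*T)
(-100 + V(-17, 12))**2 = (-100 + (21 - 7*12))**2 = (-100 + (21 - 84))**2 = (-100 - 63)**2 = (-163)**2 = 26569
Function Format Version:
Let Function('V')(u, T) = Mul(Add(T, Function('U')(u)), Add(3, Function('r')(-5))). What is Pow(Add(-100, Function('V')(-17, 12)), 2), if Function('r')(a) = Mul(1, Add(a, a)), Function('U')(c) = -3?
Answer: 26569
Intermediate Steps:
Function('r')(a) = Mul(2, a) (Function('r')(a) = Mul(1, Mul(2, a)) = Mul(2, a))
Function('V')(u, T) = Add(21, Mul(-7, T)) (Function('V')(u, T) = Mul(Add(T, -3), Add(3, Mul(2, -5))) = Mul(Add(-3, T), Add(3, -10)) = Mul(Add(-3, T), -7) = Add(21, Mul(-7, T)))
Pow(Add(-100, Function('V')(-17, 12)), 2) = Pow(Add(-100, Add(21, Mul(-7, 12))), 2) = Pow(Add(-100, Add(21, -84)), 2) = Pow(Add(-100, -63), 2) = Pow(-163, 2) = 26569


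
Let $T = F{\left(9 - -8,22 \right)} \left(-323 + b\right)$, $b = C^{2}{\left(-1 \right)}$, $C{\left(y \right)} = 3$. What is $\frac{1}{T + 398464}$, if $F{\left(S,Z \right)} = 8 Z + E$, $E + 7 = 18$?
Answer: $\frac{1}{339746} \approx 2.9434 \cdot 10^{-6}$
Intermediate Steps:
$E = 11$ ($E = -7 + 18 = 11$)
$F{\left(S,Z \right)} = 11 + 8 Z$ ($F{\left(S,Z \right)} = 8 Z + 11 = 11 + 8 Z$)
$b = 9$ ($b = 3^{2} = 9$)
$T = -58718$ ($T = \left(11 + 8 \cdot 22\right) \left(-323 + 9\right) = \left(11 + 176\right) \left(-314\right) = 187 \left(-314\right) = -58718$)
$\frac{1}{T + 398464} = \frac{1}{-58718 + 398464} = \frac{1}{339746}$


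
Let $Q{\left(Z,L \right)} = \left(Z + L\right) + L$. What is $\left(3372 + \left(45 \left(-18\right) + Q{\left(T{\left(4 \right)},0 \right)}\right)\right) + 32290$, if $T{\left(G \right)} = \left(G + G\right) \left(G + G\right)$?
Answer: $34916$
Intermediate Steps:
$T{\left(G \right)} = 4 G^{2}$ ($T{\left(G \right)} = 2 G 2 G = 4 G^{2}$)
$Q{\left(Z,L \right)} = Z + 2 L$ ($Q{\left(Z,L \right)} = \left(L + Z\right) + L = Z + 2 L$)
$\left(3372 + \left(45 \left(-18\right) + Q{\left(T{\left(4 \right)},0 \right)}\right)\right) + 32290 = \left(3372 + \left(45 \left(-18\right) + \left(4 \cdot 4^{2} + 2 \cdot 0\right)\right)\right) + 32290 = \left(3372 + \left(-810 + \left(4 \cdot 16 + 0\right)\right)\right) + 32290 = \left(3372 + \left(-810 + \left(64 + 0\right)\right)\right) + 32290 = \left(3372 + \left(-810 + 64\right)\right) + 32290 = \left(3372 - 746\right) + 32290 = 2626 + 32290 = 34916$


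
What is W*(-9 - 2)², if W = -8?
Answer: -968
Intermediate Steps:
W*(-9 - 2)² = -8*(-9 - 2)² = -8*(-11)² = -8*121 = -968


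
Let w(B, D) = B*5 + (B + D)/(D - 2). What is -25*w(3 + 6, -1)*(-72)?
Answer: 76200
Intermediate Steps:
w(B, D) = 5*B + (B + D)/(-2 + D)
-25*w(3 + 6, -1)*(-72) = -25*(-1 - 9*(3 + 6) + 5*(3 + 6)*(-1))/(-2 - 1)*(-72) = -25*(-1 - 9*9 + 5*9*(-1))/(-3)*(-72) = -(-25)*(-1 - 81 - 45)/3*(-72) = -(-25)*(-127)/3*(-72) = -25*127/3*(-72) = -3175/3*(-72) = 76200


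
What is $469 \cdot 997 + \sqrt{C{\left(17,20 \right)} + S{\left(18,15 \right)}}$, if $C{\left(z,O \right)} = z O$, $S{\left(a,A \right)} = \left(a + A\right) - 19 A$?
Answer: $467593 + 2 \sqrt{22} \approx 4.676 \cdot 10^{5}$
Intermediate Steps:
$S{\left(a,A \right)} = a - 18 A$ ($S{\left(a,A \right)} = \left(A + a\right) - 19 A = a - 18 A$)
$C{\left(z,O \right)} = O z$
$469 \cdot 997 + \sqrt{C{\left(17,20 \right)} + S{\left(18,15 \right)}} = 469 \cdot 997 + \sqrt{20 \cdot 17 + \left(18 - 270\right)} = 467593 + \sqrt{340 + \left(18 - 270\right)} = 467593 + \sqrt{340 - 252} = 467593 + \sqrt{88} = 467593 + 2 \sqrt{22}$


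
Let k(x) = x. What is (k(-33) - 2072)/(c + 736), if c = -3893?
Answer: 2105/3157 ≈ 0.66677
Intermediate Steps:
(k(-33) - 2072)/(c + 736) = (-33 - 2072)/(-3893 + 736) = -2105/(-3157) = -2105*(-1/3157) = 2105/3157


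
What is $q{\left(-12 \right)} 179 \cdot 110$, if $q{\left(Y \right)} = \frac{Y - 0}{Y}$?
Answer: $19690$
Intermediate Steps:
$q{\left(Y \right)} = 1$ ($q{\left(Y \right)} = \frac{Y + 0}{Y} = \frac{Y}{Y} = 1$)
$q{\left(-12 \right)} 179 \cdot 110 = 1 \cdot 179 \cdot 110 = 179 \cdot 110 = 19690$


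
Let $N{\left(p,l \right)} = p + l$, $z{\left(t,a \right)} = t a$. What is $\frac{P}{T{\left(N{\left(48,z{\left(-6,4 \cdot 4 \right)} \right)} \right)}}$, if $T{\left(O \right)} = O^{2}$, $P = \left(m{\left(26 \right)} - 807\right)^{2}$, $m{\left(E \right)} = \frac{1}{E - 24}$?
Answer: $\frac{2601769}{9216} \approx 282.31$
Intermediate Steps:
$m{\left(E \right)} = \frac{1}{-24 + E}$
$z{\left(t,a \right)} = a t$
$N{\left(p,l \right)} = l + p$
$P = \frac{2601769}{4}$ ($P = \left(\frac{1}{-24 + 26} - 807\right)^{2} = \left(\frac{1}{2} - 807\right)^{2} = \left(- \frac{1613}{2}\right)^{2} = \frac{2601769}{4} \approx 6.5044 \cdot 10^{5}$)
$\frac{P}{T{\left(N{\left(48,z{\left(-6,4 \cdot 4 \right)} \right)} \right)}} = \frac{2601769}{4 \left(4 \cdot 4 \left(-6\right) + 48\right)^{2}} = \frac{2601769}{4 \left(16 \left(-6\right) + 48\right)^{2}} = \frac{2601769}{4 \left(-96 + 48\right)^{2}} = \frac{2601769}{4 \left(-48\right)^{2}} = \frac{2601769}{4 \cdot 2304} = \frac{2601769}{4} \cdot \frac{1}{2304} = \frac{2601769}{9216}$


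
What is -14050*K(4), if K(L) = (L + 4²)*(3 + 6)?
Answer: -2529000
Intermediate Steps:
K(L) = 144 + 9*L (K(L) = (L + 16)*9 = (16 + L)*9 = 144 + 9*L)
-14050*K(4) = -14050*(144 + 9*4) = -14050*(144 + 36) = -14050*180 = -2529000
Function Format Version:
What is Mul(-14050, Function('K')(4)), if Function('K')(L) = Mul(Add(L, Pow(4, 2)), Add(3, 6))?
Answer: -2529000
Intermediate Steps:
Function('K')(L) = Add(144, Mul(9, L)) (Function('K')(L) = Mul(Add(L, 16), 9) = Mul(Add(16, L), 9) = Add(144, Mul(9, L)))
Mul(-14050, Function('K')(4)) = Mul(-14050, Add(144, Mul(9, 4))) = Mul(-14050, Add(144, 36)) = Mul(-14050, 180) = -2529000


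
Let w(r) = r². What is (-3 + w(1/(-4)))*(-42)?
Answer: 987/8 ≈ 123.38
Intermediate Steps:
(-3 + w(1/(-4)))*(-42) = (-3 + (1/(-4))²)*(-42) = (-3 + (-¼)²)*(-42) = (-3 + 1/16)*(-42) = -47/16*(-42) = 987/8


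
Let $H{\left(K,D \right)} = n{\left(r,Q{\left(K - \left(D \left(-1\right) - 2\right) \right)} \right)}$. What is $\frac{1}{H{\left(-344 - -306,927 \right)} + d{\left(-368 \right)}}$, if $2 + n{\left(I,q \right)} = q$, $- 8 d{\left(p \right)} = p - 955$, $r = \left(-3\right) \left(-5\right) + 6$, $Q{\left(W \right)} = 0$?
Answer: $\frac{8}{1307} \approx 0.0061209$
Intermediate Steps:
$r = 21$ ($r = 15 + 6 = 21$)
$d{\left(p \right)} = \frac{955}{8} - \frac{p}{8}$ ($d{\left(p \right)} = - \frac{p - 955}{8} = - \frac{-955 + p}{8} = \frac{955}{8} - \frac{p}{8}$)
$n{\left(I,q \right)} = -2 + q$
$H{\left(K,D \right)} = -2$ ($H{\left(K,D \right)} = -2 + 0 = -2$)
$\frac{1}{H{\left(-344 - -306,927 \right)} + d{\left(-368 \right)}} = \frac{1}{-2 + \left(\frac{955}{8} - -46\right)} = \frac{1}{-2 + \left(\frac{955}{8} + 46\right)} = \frac{1}{-2 + \frac{1323}{8}} = \frac{1}{\frac{1307}{8}} = \frac{8}{1307}$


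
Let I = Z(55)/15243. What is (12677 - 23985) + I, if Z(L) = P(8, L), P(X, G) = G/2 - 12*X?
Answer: -344735825/30486 ≈ -11308.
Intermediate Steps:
P(X, G) = G/2 - 12*X (P(X, G) = G*(½) - 6*2*X = G/2 - 6*2*X = G/2 - 12*X)
Z(L) = -96 + L/2 (Z(L) = L/2 - 12*8 = L/2 - 96 = -96 + L/2)
I = -137/30486 (I = (-96 + (½)*55)/15243 = (-96 + 55/2)*(1/15243) = -137/2*1/15243 = -137/30486 ≈ -0.0044939)
(12677 - 23985) + I = (12677 - 23985) - 137/30486 = -11308 - 137/30486 = -344735825/30486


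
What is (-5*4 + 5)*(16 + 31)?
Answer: -705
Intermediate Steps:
(-5*4 + 5)*(16 + 31) = (-20 + 5)*47 = -15*47 = -705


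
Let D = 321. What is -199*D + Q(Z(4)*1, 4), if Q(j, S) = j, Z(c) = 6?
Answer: -63873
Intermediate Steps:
-199*D + Q(Z(4)*1, 4) = -199*321 + 6*1 = -63879 + 6 = -63873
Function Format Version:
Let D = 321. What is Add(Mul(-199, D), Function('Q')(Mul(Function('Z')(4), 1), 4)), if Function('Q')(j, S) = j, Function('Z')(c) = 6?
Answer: -63873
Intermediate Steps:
Add(Mul(-199, D), Function('Q')(Mul(Function('Z')(4), 1), 4)) = Add(Mul(-199, 321), Mul(6, 1)) = Add(-63879, 6) = -63873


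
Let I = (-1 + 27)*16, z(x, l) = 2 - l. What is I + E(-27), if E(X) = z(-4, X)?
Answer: 445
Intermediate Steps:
E(X) = 2 - X
I = 416 (I = 26*16 = 416)
I + E(-27) = 416 + (2 - 1*(-27)) = 416 + (2 + 27) = 416 + 29 = 445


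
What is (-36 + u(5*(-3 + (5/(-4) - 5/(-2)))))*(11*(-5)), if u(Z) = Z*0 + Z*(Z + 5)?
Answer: 2805/16 ≈ 175.31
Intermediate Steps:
u(Z) = Z*(5 + Z) (u(Z) = 0 + Z*(5 + Z) = Z*(5 + Z))
(-36 + u(5*(-3 + (5/(-4) - 5/(-2)))))*(11*(-5)) = (-36 + (5*(-3 + (5/(-4) - 5/(-2))))*(5 + 5*(-3 + (5/(-4) - 5/(-2)))))*(11*(-5)) = (-36 + (5*(-3 + (5*(-¼) - 5*(-½))))*(5 + 5*(-3 + (5*(-¼) - 5*(-½)))))*(-55) = (-36 + (5*(-3 + (-5/4 + 5/2)))*(5 + 5*(-3 + (-5/4 + 5/2))))*(-55) = (-36 + (5*(-3 + 5/4))*(5 + 5*(-3 + 5/4)))*(-55) = (-36 + (5*(-7/4))*(5 + 5*(-7/4)))*(-55) = (-36 - 35*(5 - 35/4)/4)*(-55) = (-36 - 35/4*(-15/4))*(-55) = (-36 + 525/16)*(-55) = -51/16*(-55) = 2805/16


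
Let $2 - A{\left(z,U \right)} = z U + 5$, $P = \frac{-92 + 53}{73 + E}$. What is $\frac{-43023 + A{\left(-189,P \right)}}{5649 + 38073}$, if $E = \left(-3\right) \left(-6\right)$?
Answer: $- \frac{14369}{14574} \approx -0.98593$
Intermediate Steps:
$E = 18$
$P = - \frac{3}{7}$ ($P = \frac{-92 + 53}{73 + 18} = - \frac{39}{91} = \left(-39\right) \frac{1}{91} = - \frac{3}{7} \approx -0.42857$)
$A{\left(z,U \right)} = -3 - U z$ ($A{\left(z,U \right)} = 2 - \left(z U + 5\right) = 2 - \left(U z + 5\right) = 2 - \left(5 + U z\right) = -3 - U z$)
$\frac{-43023 + A{\left(-189,P \right)}}{5649 + 38073} = \frac{-43023 - \left(3 - -81\right)}{5649 + 38073} = \frac{-43023 - 84}{43722} = \left(-43023 - 84\right) \frac{1}{43722} = \left(-43107\right) \frac{1}{43722} = - \frac{14369}{14574}$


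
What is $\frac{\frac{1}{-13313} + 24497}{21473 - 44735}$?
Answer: $- \frac{54354760}{51614501} \approx -1.0531$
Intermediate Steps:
$\frac{\frac{1}{-13313} + 24497}{21473 - 44735} = \frac{- \frac{1}{13313} + 24497}{-23262} = \frac{326128560}{13313} \left(- \frac{1}{23262}\right) = - \frac{54354760}{51614501}$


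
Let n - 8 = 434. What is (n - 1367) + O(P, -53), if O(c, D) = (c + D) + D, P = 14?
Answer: -1017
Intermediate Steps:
O(c, D) = c + 2*D (O(c, D) = (D + c) + D = c + 2*D)
n = 442 (n = 8 + 434 = 442)
(n - 1367) + O(P, -53) = (442 - 1367) + (14 + 2*(-53)) = -925 + (14 - 106) = -925 - 92 = -1017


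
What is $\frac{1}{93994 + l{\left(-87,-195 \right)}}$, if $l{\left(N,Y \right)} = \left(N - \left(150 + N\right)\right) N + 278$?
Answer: $\frac{1}{107322} \approx 9.3178 \cdot 10^{-6}$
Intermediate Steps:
$l{\left(N,Y \right)} = 278 - 150 N$ ($l{\left(N,Y \right)} = - 150 N + 278 = 278 - 150 N$)
$\frac{1}{93994 + l{\left(-87,-195 \right)}} = \frac{1}{93994 + \left(278 - -13050\right)} = \frac{1}{93994 + \left(278 + 13050\right)} = \frac{1}{93994 + 13328} = \frac{1}{107322}$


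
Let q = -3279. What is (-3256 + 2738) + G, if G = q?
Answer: -3797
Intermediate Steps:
G = -3279
(-3256 + 2738) + G = (-3256 + 2738) - 3279 = -518 - 3279 = -3797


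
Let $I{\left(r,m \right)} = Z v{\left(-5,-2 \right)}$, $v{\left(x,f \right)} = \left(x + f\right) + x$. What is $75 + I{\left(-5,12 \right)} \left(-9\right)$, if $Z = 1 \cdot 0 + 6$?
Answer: $723$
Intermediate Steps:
$v{\left(x,f \right)} = f + 2 x$ ($v{\left(x,f \right)} = \left(f + x\right) + x = f + 2 x$)
$Z = 6$ ($Z = 0 + 6 = 6$)
$I{\left(r,m \right)} = -72$ ($I{\left(r,m \right)} = 6 \left(-2 + 2 \left(-5\right)\right) = 6 \left(-2 - 10\right) = 6 \left(-12\right) = -72$)
$75 + I{\left(-5,12 \right)} \left(-9\right) = 75 - -648 = 75 + 648 = 723$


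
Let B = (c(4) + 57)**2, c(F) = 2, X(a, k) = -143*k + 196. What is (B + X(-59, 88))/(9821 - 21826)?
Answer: 8907/12005 ≈ 0.74194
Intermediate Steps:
X(a, k) = 196 - 143*k
B = 3481 (B = (2 + 57)**2 = 59**2 = 3481)
(B + X(-59, 88))/(9821 - 21826) = (3481 + (196 - 143*88))/(9821 - 21826) = (3481 + (196 - 12584))/(-12005) = (3481 - 12388)*(-1/12005) = -8907*(-1/12005) = 8907/12005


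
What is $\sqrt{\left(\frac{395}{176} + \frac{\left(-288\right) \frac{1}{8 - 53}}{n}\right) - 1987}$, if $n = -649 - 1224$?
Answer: $\frac{i \sqrt{336999082101055}}{412060} \approx 44.551 i$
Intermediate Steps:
$n = -1873$ ($n = -649 - 1224 = -1873$)
$\sqrt{\left(\frac{395}{176} + \frac{\left(-288\right) \frac{1}{8 - 53}}{n}\right) - 1987} = \sqrt{\left(\frac{395}{176} + \frac{\left(-288\right) \frac{1}{8 - 53}}{-1873}\right) - 1987} = \sqrt{\left(395 \cdot \frac{1}{176} + - \frac{288}{8 - 53} \left(- \frac{1}{1873}\right)\right) - 1987} = \sqrt{\left(\frac{395}{176} + - \frac{288}{-45} \left(- \frac{1}{1873}\right)\right) - 1987} = \sqrt{\left(\frac{395}{176} + \left(-288\right) \left(- \frac{1}{45}\right) \left(- \frac{1}{1873}\right)\right) - 1987} = \sqrt{\left(\frac{395}{176} + \frac{32}{5} \left(- \frac{1}{1873}\right)\right) - 1987} = \sqrt{\left(\frac{395}{176} - \frac{32}{9365}\right) - 1987} = \sqrt{\frac{3693543}{1648240} - 1987} = \sqrt{- \frac{3271359337}{1648240}} = \frac{i \sqrt{336999082101055}}{412060}$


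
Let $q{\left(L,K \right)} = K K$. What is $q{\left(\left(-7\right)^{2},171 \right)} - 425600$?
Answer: $-396359$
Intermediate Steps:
$q{\left(L,K \right)} = K^{2}$
$q{\left(\left(-7\right)^{2},171 \right)} - 425600 = 171^{2} - 425600 = 29241 - 425600 = -396359$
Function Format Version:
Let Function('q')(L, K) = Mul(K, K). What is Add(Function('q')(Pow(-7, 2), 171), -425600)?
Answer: -396359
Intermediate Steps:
Function('q')(L, K) = Pow(K, 2)
Add(Function('q')(Pow(-7, 2), 171), -425600) = Add(Pow(171, 2), -425600) = Add(29241, -425600) = -396359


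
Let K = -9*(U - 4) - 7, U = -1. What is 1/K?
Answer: 1/38 ≈ 0.026316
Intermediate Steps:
K = 38 (K = -9*(-1 - 4) - 7 = -9*(-5) - 7 = 45 - 7 = 38)
1/K = 1/38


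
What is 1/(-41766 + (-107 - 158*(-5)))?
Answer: -1/41083 ≈ -2.4341e-5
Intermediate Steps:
1/(-41766 + (-107 - 158*(-5))) = 1/(-41766 + (-107 + 790)) = 1/(-41766 + 683) = 1/(-41083) = -1/41083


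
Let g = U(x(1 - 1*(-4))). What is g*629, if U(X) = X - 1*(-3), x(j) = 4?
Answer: 4403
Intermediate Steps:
U(X) = 3 + X (U(X) = X + 3 = 3 + X)
g = 7 (g = 3 + 4 = 7)
g*629 = 7*629 = 4403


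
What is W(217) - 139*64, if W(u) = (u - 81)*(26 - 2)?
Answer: -5632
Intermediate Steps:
W(u) = -1944 + 24*u (W(u) = (-81 + u)*24 = -1944 + 24*u)
W(217) - 139*64 = (-1944 + 24*217) - 139*64 = (-1944 + 5208) - 8896 = 3264 - 8896 = -5632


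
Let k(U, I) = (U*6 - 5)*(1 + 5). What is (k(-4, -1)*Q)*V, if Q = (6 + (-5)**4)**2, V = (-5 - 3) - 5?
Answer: 900640182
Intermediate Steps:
V = -13 (V = -8 - 5 = -13)
k(U, I) = -30 + 36*U (k(U, I) = (6*U - 5)*6 = (-5 + 6*U)*6 = -30 + 36*U)
Q = 398161 (Q = (6 + 625)**2 = 631**2 = 398161)
(k(-4, -1)*Q)*V = ((-30 + 36*(-4))*398161)*(-13) = ((-30 - 144)*398161)*(-13) = -174*398161*(-13) = -69280014*(-13) = 900640182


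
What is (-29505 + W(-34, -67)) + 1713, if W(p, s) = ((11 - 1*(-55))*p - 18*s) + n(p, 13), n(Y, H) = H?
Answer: -28817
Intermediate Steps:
W(p, s) = 13 - 18*s + 66*p (W(p, s) = ((11 - 1*(-55))*p - 18*s) + 13 = ((11 + 55)*p - 18*s) + 13 = (66*p - 18*s) + 13 = (-18*s + 66*p) + 13 = 13 - 18*s + 66*p)
(-29505 + W(-34, -67)) + 1713 = (-29505 + (13 - 18*(-67) + 66*(-34))) + 1713 = (-29505 + (13 + 1206 - 2244)) + 1713 = (-29505 - 1025) + 1713 = -30530 + 1713 = -28817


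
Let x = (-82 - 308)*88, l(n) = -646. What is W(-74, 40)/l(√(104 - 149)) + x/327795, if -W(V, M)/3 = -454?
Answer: -1201609/542963 ≈ -2.2131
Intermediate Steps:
W(V, M) = 1362 (W(V, M) = -3*(-454) = 1362)
x = -34320 (x = -390*88 = -34320)
W(-74, 40)/l(√(104 - 149)) + x/327795 = 1362/(-646) - 34320/327795 = 1362*(-1/646) - 34320*1/327795 = -681/323 - 176/1681 = -1201609/542963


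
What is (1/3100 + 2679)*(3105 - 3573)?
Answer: -971673417/775 ≈ -1.2538e+6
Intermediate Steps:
(1/3100 + 2679)*(3105 - 3573) = (1/3100 + 2679)*(-468) = (8304901/3100)*(-468) = -971673417/775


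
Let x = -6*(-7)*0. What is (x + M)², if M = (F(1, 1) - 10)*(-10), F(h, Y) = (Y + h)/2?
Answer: 8100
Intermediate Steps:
F(h, Y) = Y/2 + h/2 (F(h, Y) = (Y + h)*(½) = Y/2 + h/2)
M = 90 (M = (((½)*1 + (½)*1) - 10)*(-10) = ((½ + ½) - 10)*(-10) = (1 - 10)*(-10) = -9*(-10) = 90)
x = 0 (x = 42*0 = 0)
(x + M)² = (0 + 90)² = 90² = 8100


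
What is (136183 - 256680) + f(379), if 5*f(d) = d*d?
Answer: -458844/5 ≈ -91769.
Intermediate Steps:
f(d) = d**2/5 (f(d) = (d*d)/5 = d**2/5)
(136183 - 256680) + f(379) = (136183 - 256680) + (1/5)*379**2 = -120497 + (1/5)*143641 = -120497 + 143641/5 = -458844/5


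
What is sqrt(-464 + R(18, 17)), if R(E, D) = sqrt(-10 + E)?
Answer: sqrt(-464 + 2*sqrt(2)) ≈ 21.475*I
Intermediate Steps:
sqrt(-464 + R(18, 17)) = sqrt(-464 + sqrt(-10 + 18)) = sqrt(-464 + sqrt(8)) = sqrt(-464 + 2*sqrt(2))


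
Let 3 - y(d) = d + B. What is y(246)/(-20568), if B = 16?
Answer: 259/20568 ≈ 0.012592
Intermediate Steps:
y(d) = -13 - d (y(d) = 3 - (d + 16) = 3 - (16 + d) = 3 + (-16 - d) = -13 - d)
y(246)/(-20568) = (-13 - 1*246)/(-20568) = (-13 - 246)*(-1/20568) = -259*(-1/20568) = 259/20568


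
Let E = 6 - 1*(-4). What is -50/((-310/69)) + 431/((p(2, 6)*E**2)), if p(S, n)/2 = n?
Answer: 427361/37200 ≈ 11.488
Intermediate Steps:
E = 10 (E = 6 + 4 = 10)
p(S, n) = 2*n
-50/((-310/69)) + 431/((p(2, 6)*E**2)) = -50/((-310/69)) + 431/(((2*6)*10**2)) = -50/((-310*1/69)) + 431/((12*100)) = -50/(-310/69) + 431/1200 = -50*(-69/310) + 431*(1/1200) = 345/31 + 431/1200 = 427361/37200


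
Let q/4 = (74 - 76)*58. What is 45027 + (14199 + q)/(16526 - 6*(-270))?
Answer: 817073677/18146 ≈ 45028.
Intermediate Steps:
q = -464 (q = 4*((74 - 76)*58) = 4*(-2*58) = 4*(-116) = -464)
45027 + (14199 + q)/(16526 - 6*(-270)) = 45027 + (14199 - 464)/(16526 - 6*(-270)) = 45027 + 13735/(16526 + 1620) = 45027 + 13735/18146 = 817073677/18146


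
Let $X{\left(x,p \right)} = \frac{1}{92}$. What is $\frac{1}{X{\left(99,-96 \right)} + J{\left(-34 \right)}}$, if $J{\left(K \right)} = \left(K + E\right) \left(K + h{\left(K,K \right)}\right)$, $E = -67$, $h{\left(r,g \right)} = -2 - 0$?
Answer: $\frac{92}{334513} \approx 0.00027503$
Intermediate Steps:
$h{\left(r,g \right)} = -2$ ($h{\left(r,g \right)} = -2 + 0 = -2$)
$X{\left(x,p \right)} = \frac{1}{92}$
$J{\left(K \right)} = \left(-67 + K\right) \left(-2 + K\right)$ ($J{\left(K \right)} = \left(K - 67\right) \left(K - 2\right) = \left(-67 + K\right) \left(-2 + K\right)$)
$\frac{1}{X{\left(99,-96 \right)} + J{\left(-34 \right)}} = \frac{1}{\frac{1}{92} + \left(134 + \left(-34\right)^{2} - -2346\right)} = \frac{1}{\frac{1}{92} + \left(134 + 1156 + 2346\right)} = \frac{1}{\frac{1}{92} + 3636} = \frac{1}{\frac{334513}{92}} = \frac{92}{334513}$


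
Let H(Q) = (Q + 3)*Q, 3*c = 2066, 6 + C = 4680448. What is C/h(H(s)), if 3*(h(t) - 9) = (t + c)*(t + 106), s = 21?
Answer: 3240306/167897 ≈ 19.299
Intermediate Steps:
C = 4680442 (C = -6 + 4680448 = 4680442)
c = 2066/3 (c = (1/3)*2066 = 2066/3 ≈ 688.67)
H(Q) = Q*(3 + Q) (H(Q) = (3 + Q)*Q = Q*(3 + Q))
h(t) = 9 + (106 + t)*(2066/3 + t)/3 (h(t) = 9 + ((t + 2066/3)*(t + 106))/3 = 9 + ((2066/3 + t)*(106 + t))/3 = 9 + ((106 + t)*(2066/3 + t))/3 = 9 + (106 + t)*(2066/3 + t)/3)
C/h(H(s)) = 4680442/(219077/9 + (21*(3 + 21))**2/3 + 2384*(21*(3 + 21))/9) = 4680442/(219077/9 + (21*24)**2/3 + 2384*(21*24)/9) = 4680442/(219077/9 + (1/3)*504**2 + (2384/9)*504) = 4680442/(219077/9 + (1/3)*254016 + 133504) = 4680442/(219077/9 + 84672 + 133504) = 4680442/(2182661/9) = 4680442*(9/2182661) = 3240306/167897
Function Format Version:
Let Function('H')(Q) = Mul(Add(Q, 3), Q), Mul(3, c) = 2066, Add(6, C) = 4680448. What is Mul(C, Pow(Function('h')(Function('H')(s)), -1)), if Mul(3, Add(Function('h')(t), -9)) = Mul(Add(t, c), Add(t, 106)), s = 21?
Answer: Rational(3240306, 167897) ≈ 19.299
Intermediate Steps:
C = 4680442 (C = Add(-6, 4680448) = 4680442)
c = Rational(2066, 3) (c = Mul(Rational(1, 3), 2066) = Rational(2066, 3) ≈ 688.67)
Function('H')(Q) = Mul(Q, Add(3, Q)) (Function('H')(Q) = Mul(Add(3, Q), Q) = Mul(Q, Add(3, Q)))
Function('h')(t) = Add(9, Mul(Rational(1, 3), Add(106, t), Add(Rational(2066, 3), t))) (Function('h')(t) = Add(9, Mul(Rational(1, 3), Mul(Add(t, Rational(2066, 3)), Add(t, 106)))) = Add(9, Mul(Rational(1, 3), Mul(Add(Rational(2066, 3), t), Add(106, t)))) = Add(9, Mul(Rational(1, 3), Mul(Add(106, t), Add(Rational(2066, 3), t)))) = Add(9, Mul(Rational(1, 3), Add(106, t), Add(Rational(2066, 3), t))))
Mul(C, Pow(Function('h')(Function('H')(s)), -1)) = Mul(4680442, Pow(Add(Rational(219077, 9), Mul(Rational(1, 3), Pow(Mul(21, Add(3, 21)), 2)), Mul(Rational(2384, 9), Mul(21, Add(3, 21)))), -1)) = Mul(4680442, Pow(Add(Rational(219077, 9), Mul(Rational(1, 3), Pow(Mul(21, 24), 2)), Mul(Rational(2384, 9), Mul(21, 24))), -1)) = Mul(4680442, Pow(Add(Rational(219077, 9), Mul(Rational(1, 3), Pow(504, 2)), Mul(Rational(2384, 9), 504)), -1)) = Mul(4680442, Pow(Add(Rational(219077, 9), Mul(Rational(1, 3), 254016), 133504), -1)) = Mul(4680442, Pow(Add(Rational(219077, 9), 84672, 133504), -1)) = Mul(4680442, Pow(Rational(2182661, 9), -1)) = Mul(4680442, Rational(9, 2182661)) = Rational(3240306, 167897)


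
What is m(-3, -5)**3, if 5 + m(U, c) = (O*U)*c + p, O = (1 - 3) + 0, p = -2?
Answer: -50653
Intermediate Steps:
O = -2 (O = -2 + 0 = -2)
m(U, c) = -7 - 2*U*c (m(U, c) = -5 + ((-2*U)*c - 2) = -5 + (-2*U*c - 2) = -5 + (-2 - 2*U*c) = -7 - 2*U*c)
m(-3, -5)**3 = (-7 - 2*(-3)*(-5))**3 = (-7 - 30)**3 = (-37)**3 = -50653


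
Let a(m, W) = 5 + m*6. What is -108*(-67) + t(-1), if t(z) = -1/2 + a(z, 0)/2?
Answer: 7235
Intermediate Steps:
a(m, W) = 5 + 6*m
t(z) = 2 + 3*z (t(z) = -1/2 + (5 + 6*z)/2 = -1*½ + (5 + 6*z)*(½) = -½ + (5/2 + 3*z) = 2 + 3*z)
-108*(-67) + t(-1) = -108*(-67) + (2 + 3*(-1)) = 7236 + (2 - 3) = 7236 - 1 = 7235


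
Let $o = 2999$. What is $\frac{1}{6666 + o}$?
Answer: $\frac{1}{9665} \approx 0.00010347$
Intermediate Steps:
$\frac{1}{6666 + o} = \frac{1}{6666 + 2999} = \frac{1}{9665}$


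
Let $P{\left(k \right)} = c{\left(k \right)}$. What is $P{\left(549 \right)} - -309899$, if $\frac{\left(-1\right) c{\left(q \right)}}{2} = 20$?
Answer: $309859$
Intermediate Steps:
$c{\left(q \right)} = -40$ ($c{\left(q \right)} = \left(-2\right) 20 = -40$)
$P{\left(k \right)} = -40$
$P{\left(549 \right)} - -309899 = -40 - -309899 = -40 + 309899 = 309859$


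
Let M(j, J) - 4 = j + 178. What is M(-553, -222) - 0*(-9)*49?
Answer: -371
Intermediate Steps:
M(j, J) = 182 + j (M(j, J) = 4 + (j + 178) = 4 + (178 + j) = 182 + j)
M(-553, -222) - 0*(-9)*49 = (182 - 553) - 0*(-9)*49 = -371 - 0*49 = -371 - 1*0 = -371 + 0 = -371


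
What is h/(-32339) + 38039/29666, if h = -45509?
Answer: 2580213215/959368774 ≈ 2.6895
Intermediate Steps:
h/(-32339) + 38039/29666 = -45509/(-32339) + 38039/29666 = -45509*(-1/32339) + 38039*(1/29666) = 45509/32339 + 38039/29666 = 2580213215/959368774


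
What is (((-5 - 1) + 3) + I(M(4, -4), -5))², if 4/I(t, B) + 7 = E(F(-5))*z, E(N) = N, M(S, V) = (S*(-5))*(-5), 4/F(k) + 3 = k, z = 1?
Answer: 2809/225 ≈ 12.484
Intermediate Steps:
F(k) = 4/(-3 + k)
M(S, V) = 25*S (M(S, V) = -5*S*(-5) = 25*S)
I(t, B) = -8/15 (I(t, B) = 4/(-7 + (4/(-3 - 5))*1) = 4/(-7 + (4/(-8))*1) = 4/(-7 + (4*(-⅛))*1) = 4/(-7 - ½*1) = 4/(-7 - ½) = 4/(-15/2) = 4*(-2/15) = -8/15)
(((-5 - 1) + 3) + I(M(4, -4), -5))² = (((-5 - 1) + 3) - 8/15)² = ((-6 + 3) - 8/15)² = (-3 - 8/15)² = (-53/15)² = 2809/225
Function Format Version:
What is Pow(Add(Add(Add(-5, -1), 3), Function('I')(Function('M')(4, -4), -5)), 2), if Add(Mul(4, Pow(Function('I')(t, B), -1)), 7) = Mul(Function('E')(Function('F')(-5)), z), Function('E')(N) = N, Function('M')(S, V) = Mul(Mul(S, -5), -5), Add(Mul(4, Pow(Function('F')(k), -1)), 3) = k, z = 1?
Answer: Rational(2809, 225) ≈ 12.484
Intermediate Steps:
Function('F')(k) = Mul(4, Pow(Add(-3, k), -1))
Function('M')(S, V) = Mul(25, S) (Function('M')(S, V) = Mul(Mul(-5, S), -5) = Mul(25, S))
Function('I')(t, B) = Rational(-8, 15) (Function('I')(t, B) = Mul(4, Pow(Add(-7, Mul(Mul(4, Pow(Add(-3, -5), -1)), 1)), -1)) = Mul(4, Pow(Add(-7, Mul(Mul(4, Pow(-8, -1)), 1)), -1)) = Mul(4, Pow(Add(-7, Mul(Mul(4, Rational(-1, 8)), 1)), -1)) = Mul(4, Pow(Add(-7, Mul(Rational(-1, 2), 1)), -1)) = Mul(4, Pow(Add(-7, Rational(-1, 2)), -1)) = Mul(4, Pow(Rational(-15, 2), -1)) = Mul(4, Rational(-2, 15)) = Rational(-8, 15))
Pow(Add(Add(Add(-5, -1), 3), Function('I')(Function('M')(4, -4), -5)), 2) = Pow(Add(Add(Add(-5, -1), 3), Rational(-8, 15)), 2) = Pow(Add(Add(-6, 3), Rational(-8, 15)), 2) = Pow(Add(-3, Rational(-8, 15)), 2) = Pow(Rational(-53, 15), 2) = Rational(2809, 225)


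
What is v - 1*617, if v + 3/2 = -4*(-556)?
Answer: 3211/2 ≈ 1605.5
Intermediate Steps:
v = 4445/2 (v = -3/2 - 4*(-556) = -3/2 + 2224 = 4445/2 ≈ 2222.5)
v - 1*617 = 4445/2 - 1*617 = 4445/2 - 617 = 3211/2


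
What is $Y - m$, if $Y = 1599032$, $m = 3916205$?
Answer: $-2317173$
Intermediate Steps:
$Y - m = 1599032 - 3916205 = -2317173$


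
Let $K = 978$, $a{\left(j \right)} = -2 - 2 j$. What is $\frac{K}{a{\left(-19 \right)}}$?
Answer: $\frac{163}{6} \approx 27.167$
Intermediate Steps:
$\frac{K}{a{\left(-19 \right)}} = \frac{978}{-2 - -38} = \frac{978}{-2 + 38} = \frac{978}{36} = 978 \cdot \frac{1}{36} = \frac{163}{6}$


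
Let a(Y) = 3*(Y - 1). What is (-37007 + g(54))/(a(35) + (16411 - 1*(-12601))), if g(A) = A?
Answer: -36953/29114 ≈ -1.2693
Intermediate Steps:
a(Y) = -3 + 3*Y (a(Y) = 3*(-1 + Y) = -3 + 3*Y)
(-37007 + g(54))/(a(35) + (16411 - 1*(-12601))) = (-37007 + 54)/((-3 + 3*35) + (16411 - 1*(-12601))) = -36953/((-3 + 105) + (16411 + 12601)) = -36953/(102 + 29012) = -36953/29114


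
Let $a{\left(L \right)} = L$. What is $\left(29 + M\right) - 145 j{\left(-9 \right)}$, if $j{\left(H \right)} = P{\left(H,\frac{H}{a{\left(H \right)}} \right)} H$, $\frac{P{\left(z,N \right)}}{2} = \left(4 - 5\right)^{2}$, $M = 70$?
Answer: $2709$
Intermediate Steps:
$P{\left(z,N \right)} = 2$ ($P{\left(z,N \right)} = 2 \left(4 - 5\right)^{2} = 2 \left(-1\right)^{2} = 2 \cdot 1 = 2$)
$j{\left(H \right)} = 2 H$
$\left(29 + M\right) - 145 j{\left(-9 \right)} = \left(29 + 70\right) - 145 \cdot 2 \left(-9\right) = 99 - -2610 = 99 + 2610 = 2709$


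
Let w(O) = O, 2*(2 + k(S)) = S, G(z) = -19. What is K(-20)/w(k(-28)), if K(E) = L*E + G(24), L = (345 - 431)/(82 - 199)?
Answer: 3943/1872 ≈ 2.1063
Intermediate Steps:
L = 86/117 (L = -86/(-117) = -86*(-1/117) = 86/117 ≈ 0.73504)
k(S) = -2 + S/2
K(E) = -19 + 86*E/117 (K(E) = 86*E/117 - 19 = -19 + 86*E/117)
K(-20)/w(k(-28)) = (-19 + (86/117)*(-20))/(-2 + (½)*(-28)) = (-19 - 1720/117)/(-2 - 14) = -3943/117/(-16) = -3943/117*(-1/16) = 3943/1872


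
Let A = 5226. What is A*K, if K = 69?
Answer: 360594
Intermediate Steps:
A*K = 5226*69 = 360594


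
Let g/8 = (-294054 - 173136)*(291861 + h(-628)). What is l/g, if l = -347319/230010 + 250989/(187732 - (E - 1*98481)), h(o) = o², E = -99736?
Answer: 2826571883/8432873630391505988000 ≈ 3.3519e-13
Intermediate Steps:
l = -25439146947/29590709830 (l = -347319/230010 + 250989/(187732 - (-99736 - 1*98481)) = -347319*1/230010 + 250989/(187732 - (-99736 - 98481)) = -115773/76670 + 250989/(187732 - 1*(-198217)) = -115773/76670 + 250989/(187732 + 198217) = -115773/76670 + 250989/385949 = -25439146947/29590709830 ≈ -0.85970)
g = -2564854412400 (g = 8*((-294054 - 173136)*(291861 + (-628)²)) = 8*(-467190*(291861 + 394384)) = 8*(-467190*686245) = 8*(-320606801550) = -2564854412400)
l/g = -25439146947/29590709830/(-2564854412400) = -25439146947/29590709830*(-1/2564854412400) = 2826571883/8432873630391505988000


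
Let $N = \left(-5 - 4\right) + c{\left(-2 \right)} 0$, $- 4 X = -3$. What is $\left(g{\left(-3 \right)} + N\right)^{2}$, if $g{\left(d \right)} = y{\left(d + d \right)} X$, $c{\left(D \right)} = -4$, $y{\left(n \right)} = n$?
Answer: $\frac{729}{4} \approx 182.25$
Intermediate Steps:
$X = \frac{3}{4}$ ($X = \left(- \frac{1}{4}\right) \left(-3\right) = \frac{3}{4} \approx 0.75$)
$N = -9$ ($N = \left(-5 - 4\right) - 0 = -9 + 0 = -9$)
$g{\left(d \right)} = \frac{3 d}{2}$ ($g{\left(d \right)} = \left(d + d\right) \frac{3}{4} = 2 d \frac{3}{4} = \frac{3 d}{2}$)
$\left(g{\left(-3 \right)} + N\right)^{2} = \left(\frac{3}{2} \left(-3\right) - 9\right)^{2} = \left(- \frac{9}{2} - 9\right)^{2} = \left(- \frac{27}{2}\right)^{2} = \frac{729}{4}$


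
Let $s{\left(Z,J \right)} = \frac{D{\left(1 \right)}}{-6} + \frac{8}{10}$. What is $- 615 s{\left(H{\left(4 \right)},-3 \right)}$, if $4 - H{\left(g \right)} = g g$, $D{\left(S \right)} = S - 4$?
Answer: $- \frac{1599}{2} \approx -799.5$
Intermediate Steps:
$D{\left(S \right)} = -4 + S$
$H{\left(g \right)} = 4 - g^{2}$ ($H{\left(g \right)} = 4 - g g = 4 - g^{2}$)
$s{\left(Z,J \right)} = \frac{13}{10}$ ($s{\left(Z,J \right)} = \frac{-4 + 1}{-6} + \frac{8}{10} = \left(-3\right) \left(- \frac{1}{6}\right) + 8 \cdot \frac{1}{10} = \frac{1}{2} + \frac{4}{5} = \frac{13}{10}$)
$- 615 s{\left(H{\left(4 \right)},-3 \right)} = \left(-615\right) \frac{13}{10} = - \frac{1599}{2}$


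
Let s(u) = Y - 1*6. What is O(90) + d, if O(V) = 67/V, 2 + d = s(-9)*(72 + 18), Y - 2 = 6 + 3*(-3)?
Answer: -56813/90 ≈ -631.26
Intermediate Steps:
Y = -1 (Y = 2 + (6 + 3*(-3)) = 2 + (6 - 9) = 2 - 3 = -1)
s(u) = -7 (s(u) = -1 - 1*6 = -1 - 6 = -7)
d = -632 (d = -2 - 7*(72 + 18) = -2 - 7*90 = -2 - 630 = -632)
O(90) + d = 67/90 - 632 = -56813/90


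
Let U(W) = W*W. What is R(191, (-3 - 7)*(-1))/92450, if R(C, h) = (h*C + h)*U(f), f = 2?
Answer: 768/9245 ≈ 0.083072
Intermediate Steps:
U(W) = W²
R(C, h) = 4*h + 4*C*h (R(C, h) = (h*C + h)*2² = (C*h + h)*4 = (h + C*h)*4 = 4*h + 4*C*h)
R(191, (-3 - 7)*(-1))/92450 = (4*((-3 - 7)*(-1))*(1 + 191))/92450 = (4*(-10*(-1))*192)*(1/92450) = (4*10*192)*(1/92450) = 7680*(1/92450) = 768/9245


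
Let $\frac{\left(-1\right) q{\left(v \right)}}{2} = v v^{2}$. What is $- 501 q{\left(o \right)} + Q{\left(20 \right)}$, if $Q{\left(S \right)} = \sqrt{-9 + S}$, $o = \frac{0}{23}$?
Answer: $\sqrt{11} \approx 3.3166$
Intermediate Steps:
$o = 0$ ($o = 0 \cdot \frac{1}{23} = 0$)
$q{\left(v \right)} = - 2 v^{3}$ ($q{\left(v \right)} = - 2 v v^{2} = - 2 v^{3}$)
$- 501 q{\left(o \right)} + Q{\left(20 \right)} = - 501 \left(- 2 \cdot 0^{3}\right) + \sqrt{-9 + 20} = - 501 \left(\left(-2\right) 0\right) + \sqrt{11} = \left(-501\right) 0 + \sqrt{11} = 0 + \sqrt{11} = \sqrt{11}$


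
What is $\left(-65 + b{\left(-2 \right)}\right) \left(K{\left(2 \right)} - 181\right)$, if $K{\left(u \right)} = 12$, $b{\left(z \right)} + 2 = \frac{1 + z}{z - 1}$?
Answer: $\frac{33800}{3} \approx 11267.0$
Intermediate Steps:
$b{\left(z \right)} = -2 + \frac{1 + z}{-1 + z}$ ($b{\left(z \right)} = -2 + \frac{1 + z}{z - 1} = -2 + \frac{1 + z}{-1 + z}$)
$\left(-65 + b{\left(-2 \right)}\right) \left(K{\left(2 \right)} - 181\right) = \left(-65 + \frac{3 - -2}{-1 - 2}\right) \left(12 - 181\right) = \left(-65 + \frac{3 + 2}{-3}\right) \left(-169\right) = \left(-65 - \frac{5}{3}\right) \left(-169\right) = \left(- \frac{200}{3}\right) \left(-169\right) = \frac{33800}{3}$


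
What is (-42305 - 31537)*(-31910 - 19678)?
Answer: 3809361096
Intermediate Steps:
(-42305 - 31537)*(-31910 - 19678) = -73842*(-51588) = 3809361096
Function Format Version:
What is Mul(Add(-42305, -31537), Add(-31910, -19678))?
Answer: 3809361096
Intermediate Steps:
Mul(Add(-42305, -31537), Add(-31910, -19678)) = Mul(-73842, -51588) = 3809361096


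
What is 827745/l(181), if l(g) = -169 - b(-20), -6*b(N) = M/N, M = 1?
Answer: -99329400/20281 ≈ -4897.7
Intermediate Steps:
b(N) = -1/(6*N)
l(g) = -20281/120 (l(g) = -169 - (-1)/(6*(-20)) = -169 - (-1)*(-1)/(6*20) = -169 - 1*1/120 = -169 - 1/120 = -20281/120)
827745/l(181) = 827745/(-20281/120) = 827745*(-120/20281) = -99329400/20281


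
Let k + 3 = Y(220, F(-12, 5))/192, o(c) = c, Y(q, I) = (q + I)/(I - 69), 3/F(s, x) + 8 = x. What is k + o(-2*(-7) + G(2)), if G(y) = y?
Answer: 58167/4480 ≈ 12.984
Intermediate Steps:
F(s, x) = 3/(-8 + x)
Y(q, I) = (I + q)/(-69 + I)
k = -13513/4480 (k = -3 + ((3/(-8 + 5) + 220)/(-69 + 3/(-8 + 5)))/192 = -3 + ((3/(-3) + 220)/(-69 + 3/(-3)))*(1/192) = -3 + ((3*(-⅓) + 220)/(-69 + 3*(-⅓)))*(1/192) = -3 + ((-1 + 220)/(-69 - 1))*(1/192) = -3 + (219/(-70))*(1/192) = -3 - 1/70*219*(1/192) = -3 - 219/70*1/192 = -3 - 73/4480 = -13513/4480 ≈ -3.0163)
k + o(-2*(-7) + G(2)) = -13513/4480 + (-2*(-7) + 2) = -13513/4480 + (14 + 2) = -13513/4480 + 16 = 58167/4480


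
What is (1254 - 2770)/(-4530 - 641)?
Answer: 1516/5171 ≈ 0.29317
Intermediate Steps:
(1254 - 2770)/(-4530 - 641) = -1516/(-5171) = -1516*(-1/5171) = 1516/5171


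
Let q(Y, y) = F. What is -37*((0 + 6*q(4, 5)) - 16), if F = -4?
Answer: 1480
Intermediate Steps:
q(Y, y) = -4
-37*((0 + 6*q(4, 5)) - 16) = -37*((0 + 6*(-4)) - 16) = -37*((0 - 24) - 16) = -37*(-24 - 16) = -37*(-40) = 1480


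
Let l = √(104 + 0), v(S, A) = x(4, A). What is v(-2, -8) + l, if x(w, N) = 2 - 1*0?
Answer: 2 + 2*√26 ≈ 12.198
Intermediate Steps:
x(w, N) = 2 (x(w, N) = 2 + 0 = 2)
v(S, A) = 2
l = 2*√26 (l = √104 = 2*√26 ≈ 10.198)
v(-2, -8) + l = 2 + 2*√26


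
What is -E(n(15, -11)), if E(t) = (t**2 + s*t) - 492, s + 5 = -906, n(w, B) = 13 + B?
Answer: 2310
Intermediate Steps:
s = -911 (s = -5 - 906 = -911)
E(t) = -492 + t**2 - 911*t (E(t) = (t**2 - 911*t) - 492 = -492 + t**2 - 911*t)
-E(n(15, -11)) = -(-492 + (13 - 11)**2 - 911*(13 - 11)) = -(-492 + 2**2 - 911*2) = -(-492 + 4 - 1822) = -1*(-2310) = 2310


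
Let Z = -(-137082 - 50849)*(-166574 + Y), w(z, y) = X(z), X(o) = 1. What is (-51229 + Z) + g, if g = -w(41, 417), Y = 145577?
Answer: -3946038437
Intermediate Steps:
w(z, y) = 1
g = -1 (g = -1*1 = -1)
Z = -3945987207 (Z = -(-137082 - 50849)*(-166574 + 145577) = -(-187931)*(-20997) = -1*3945987207 = -3945987207)
(-51229 + Z) + g = (-51229 - 3945987207) - 1 = -3946038436 - 1 = -3946038437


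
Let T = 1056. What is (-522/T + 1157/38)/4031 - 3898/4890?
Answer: -26026966601/32957778480 ≈ -0.78971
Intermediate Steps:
(-522/T + 1157/38)/4031 - 3898/4890 = (-522/1056 + 1157/38)/4031 - 3898/4890 = (-522*1/1056 + 1157*(1/38))*(1/4031) - 3898*1/4890 = (-87/176 + 1157/38)*(1/4031) - 1949/2445 = (100163/3344)*(1/4031) - 1949/2445 = 100163/13479664 - 1949/2445 = -26026966601/32957778480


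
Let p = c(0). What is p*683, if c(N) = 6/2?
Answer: 2049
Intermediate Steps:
c(N) = 3 (c(N) = 6*(1/2) = 3)
p = 3
p*683 = 3*683 = 2049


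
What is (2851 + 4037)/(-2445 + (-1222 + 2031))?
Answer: -1722/409 ≈ -4.2103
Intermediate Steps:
(2851 + 4037)/(-2445 + (-1222 + 2031)) = 6888/(-2445 + 809) = 6888/(-1636) = 6888*(-1/1636) = -1722/409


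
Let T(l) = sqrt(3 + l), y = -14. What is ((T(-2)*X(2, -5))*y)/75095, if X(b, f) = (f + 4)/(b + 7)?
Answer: 14/675855 ≈ 2.0715e-5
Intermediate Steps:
X(b, f) = (4 + f)/(7 + b)
((T(-2)*X(2, -5))*y)/75095 = ((sqrt(3 - 2)*((4 - 5)/(7 + 2)))*(-14))/75095 = ((sqrt(1)*(-1/9))*(-14))*(1/75095) = ((1*((1/9)*(-1)))*(-14))*(1/75095) = ((1*(-1/9))*(-14))*(1/75095) = -1/9*(-14)*(1/75095) = (14/9)*(1/75095) = 14/675855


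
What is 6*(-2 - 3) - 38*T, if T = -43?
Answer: 1604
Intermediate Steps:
6*(-2 - 3) - 38*T = 6*(-2 - 3) - 38*(-43) = 6*(-5) + 1634 = -30 + 1634 = 1604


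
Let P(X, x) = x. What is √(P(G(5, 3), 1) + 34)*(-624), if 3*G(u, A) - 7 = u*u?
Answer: -624*√35 ≈ -3691.6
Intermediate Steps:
G(u, A) = 7/3 + u²/3 (G(u, A) = 7/3 + (u*u)/3 = 7/3 + u²/3)
√(P(G(5, 3), 1) + 34)*(-624) = √(1 + 34)*(-624) = √35*(-624) = -624*√35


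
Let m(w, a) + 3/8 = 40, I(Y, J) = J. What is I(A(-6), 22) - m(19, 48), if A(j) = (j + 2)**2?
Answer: -141/8 ≈ -17.625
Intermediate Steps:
A(j) = (2 + j)**2
m(w, a) = 317/8 (m(w, a) = -3/8 + 40 = 317/8)
I(A(-6), 22) - m(19, 48) = 22 - 1*317/8 = 22 - 317/8 = -141/8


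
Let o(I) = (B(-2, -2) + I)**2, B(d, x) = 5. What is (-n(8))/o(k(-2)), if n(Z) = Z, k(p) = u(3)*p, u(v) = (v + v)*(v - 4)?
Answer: -8/289 ≈ -0.027682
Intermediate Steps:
u(v) = 2*v*(-4 + v) (u(v) = (2*v)*(-4 + v) = 2*v*(-4 + v))
k(p) = -6*p (k(p) = (2*3*(-4 + 3))*p = (2*3*(-1))*p = -6*p)
o(I) = (5 + I)**2
(-n(8))/o(k(-2)) = (-1*8)/((5 - 6*(-2))**2) = -8/(5 + 12)**2 = -8/(17**2) = -8/289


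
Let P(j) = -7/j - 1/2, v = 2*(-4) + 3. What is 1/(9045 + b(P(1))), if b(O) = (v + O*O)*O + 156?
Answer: 8/70533 ≈ 0.00011342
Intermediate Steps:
v = -5 (v = -8 + 3 = -5)
P(j) = -½ - 7/j (P(j) = -7/j - 1*½ = -7/j - ½ = -½ - 7/j)
b(O) = 156 + O*(-5 + O²) (b(O) = (-5 + O*O)*O + 156 = (-5 + O²)*O + 156 = O*(-5 + O²) + 156 = 156 + O*(-5 + O²))
1/(9045 + b(P(1))) = 1/(9045 + (156 + ((½)*(-14 - 1*1)/1)³ - 5*(-14 - 1*1)/(2*1))) = 1/(9045 + (156 + ((½)*1*(-14 - 1))³ - 5*(-14 - 1)/2)) = 1/(9045 + (156 + ((½)*1*(-15))³ - 5*(-15)/2)) = 1/(9045 + (156 + (-15/2)³ - 5*(-15/2))) = 1/(9045 + (156 - 3375/8 + 75/2)) = 1/(9045 - 1827/8) = 1/(70533/8) = 8/70533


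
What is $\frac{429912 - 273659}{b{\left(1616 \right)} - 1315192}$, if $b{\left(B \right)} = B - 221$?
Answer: $- \frac{156253}{1313797} \approx -0.11893$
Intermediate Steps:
$b{\left(B \right)} = -221 + B$
$\frac{429912 - 273659}{b{\left(1616 \right)} - 1315192} = \frac{429912 - 273659}{\left(-221 + 1616\right) - 1315192} = \frac{156253}{1395 - 1315192} = \frac{156253}{-1313797} = 156253 \left(- \frac{1}{1313797}\right) = - \frac{156253}{1313797}$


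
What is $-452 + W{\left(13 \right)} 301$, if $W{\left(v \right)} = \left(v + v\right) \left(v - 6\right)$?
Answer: $54330$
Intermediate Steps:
$W{\left(v \right)} = 2 v \left(-6 + v\right)$
$-452 + W{\left(13 \right)} 301 = -452 + 2 \cdot 13 \left(-6 + 13\right) 301 = -452 + 2 \cdot 13 \cdot 7 \cdot 301 = -452 + 182 \cdot 301 = -452 + 54782 = 54330$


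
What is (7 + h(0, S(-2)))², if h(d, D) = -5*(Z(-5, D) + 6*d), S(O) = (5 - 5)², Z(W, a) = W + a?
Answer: 1024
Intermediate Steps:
S(O) = 0 (S(O) = 0² = 0)
h(d, D) = 25 - 30*d - 5*D (h(d, D) = -5*((-5 + D) + 6*d) = -5*(-5 + D + 6*d) = 25 - 30*d - 5*D)
(7 + h(0, S(-2)))² = (7 + (25 - 30*0 - 5*0))² = (7 + (25 + 0 + 0))² = (7 + 25)² = 32² = 1024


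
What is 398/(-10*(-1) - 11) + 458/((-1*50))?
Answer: -10179/25 ≈ -407.16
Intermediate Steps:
398/(-10*(-1) - 11) + 458/((-1*50)) = 398/(10 - 11) + 458/(-50) = 398/(-1) + 458*(-1/50) = 398*(-1) - 229/25 = -398 - 229/25 = -10179/25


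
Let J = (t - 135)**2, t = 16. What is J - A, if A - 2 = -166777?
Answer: 180936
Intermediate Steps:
A = -166775 (A = 2 - 166777 = -166775)
J = 14161 (J = (16 - 135)**2 = (-119)**2 = 14161)
J - A = 14161 - 1*(-166775) = 14161 + 166775 = 180936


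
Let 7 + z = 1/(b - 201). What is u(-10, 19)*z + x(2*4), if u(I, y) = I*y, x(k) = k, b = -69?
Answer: 36145/27 ≈ 1338.7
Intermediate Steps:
z = -1891/270 (z = -7 + 1/(-69 - 201) = -7 + 1/(-270) = -7 - 1/270 = -1891/270 ≈ -7.0037)
u(-10, 19)*z + x(2*4) = -10*19*(-1891/270) + 2*4 = -190*(-1891/270) + 8 = 35929/27 + 8 = 36145/27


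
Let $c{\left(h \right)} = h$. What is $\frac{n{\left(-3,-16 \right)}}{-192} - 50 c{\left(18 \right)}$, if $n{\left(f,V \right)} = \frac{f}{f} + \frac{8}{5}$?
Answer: $- \frac{864013}{960} \approx -900.01$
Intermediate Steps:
$n{\left(f,V \right)} = \frac{13}{5}$ ($n{\left(f,V \right)} = 1 + 8 \cdot \frac{1}{5} = 1 + \frac{8}{5} = \frac{13}{5}$)
$\frac{n{\left(-3,-16 \right)}}{-192} - 50 c{\left(18 \right)} = \frac{13}{5 \left(-192\right)} - 900 = \frac{13}{5} \left(- \frac{1}{192}\right) - 900 = - \frac{13}{960} - 900 = - \frac{864013}{960}$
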